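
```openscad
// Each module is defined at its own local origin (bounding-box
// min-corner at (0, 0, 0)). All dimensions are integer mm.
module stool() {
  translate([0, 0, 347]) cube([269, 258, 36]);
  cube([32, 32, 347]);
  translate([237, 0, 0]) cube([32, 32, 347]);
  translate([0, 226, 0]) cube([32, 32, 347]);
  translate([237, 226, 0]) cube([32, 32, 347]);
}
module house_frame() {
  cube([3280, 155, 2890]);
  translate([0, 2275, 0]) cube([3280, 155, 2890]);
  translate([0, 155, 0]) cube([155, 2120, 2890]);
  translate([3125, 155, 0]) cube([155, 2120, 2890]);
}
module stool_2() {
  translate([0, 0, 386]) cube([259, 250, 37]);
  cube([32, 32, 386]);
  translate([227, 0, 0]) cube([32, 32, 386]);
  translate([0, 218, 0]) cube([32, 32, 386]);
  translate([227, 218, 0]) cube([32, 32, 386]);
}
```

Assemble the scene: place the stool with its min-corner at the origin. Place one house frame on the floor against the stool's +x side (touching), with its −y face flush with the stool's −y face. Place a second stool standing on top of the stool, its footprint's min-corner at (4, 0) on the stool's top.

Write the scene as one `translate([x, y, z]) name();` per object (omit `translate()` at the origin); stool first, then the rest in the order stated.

stool();
translate([269, 0, 0]) house_frame();
translate([4, 0, 383]) stool_2();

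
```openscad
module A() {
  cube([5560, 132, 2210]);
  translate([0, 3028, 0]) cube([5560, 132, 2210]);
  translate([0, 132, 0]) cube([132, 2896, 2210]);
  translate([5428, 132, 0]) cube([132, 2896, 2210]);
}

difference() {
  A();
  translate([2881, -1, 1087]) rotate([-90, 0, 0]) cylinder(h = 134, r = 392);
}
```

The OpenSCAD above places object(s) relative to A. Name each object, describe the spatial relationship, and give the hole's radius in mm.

The subtracted cylinder has r = 392 mm.

A is a house frame. The house frame has a circular hole through its front wall. The hole's radius is 392 mm.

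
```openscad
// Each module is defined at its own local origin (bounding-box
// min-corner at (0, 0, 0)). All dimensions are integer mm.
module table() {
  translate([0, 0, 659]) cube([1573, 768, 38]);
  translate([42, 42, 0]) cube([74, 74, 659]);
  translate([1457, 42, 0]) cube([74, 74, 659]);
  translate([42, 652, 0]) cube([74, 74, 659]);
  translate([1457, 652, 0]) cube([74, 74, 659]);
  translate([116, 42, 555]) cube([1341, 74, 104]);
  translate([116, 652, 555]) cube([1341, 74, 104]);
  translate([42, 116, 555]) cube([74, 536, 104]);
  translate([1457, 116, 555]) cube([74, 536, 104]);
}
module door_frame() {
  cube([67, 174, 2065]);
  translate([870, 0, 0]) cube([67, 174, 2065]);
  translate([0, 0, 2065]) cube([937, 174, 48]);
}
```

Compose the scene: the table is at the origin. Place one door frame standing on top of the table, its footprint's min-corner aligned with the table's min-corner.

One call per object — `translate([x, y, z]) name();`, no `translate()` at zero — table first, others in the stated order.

table();
translate([0, 0, 697]) door_frame();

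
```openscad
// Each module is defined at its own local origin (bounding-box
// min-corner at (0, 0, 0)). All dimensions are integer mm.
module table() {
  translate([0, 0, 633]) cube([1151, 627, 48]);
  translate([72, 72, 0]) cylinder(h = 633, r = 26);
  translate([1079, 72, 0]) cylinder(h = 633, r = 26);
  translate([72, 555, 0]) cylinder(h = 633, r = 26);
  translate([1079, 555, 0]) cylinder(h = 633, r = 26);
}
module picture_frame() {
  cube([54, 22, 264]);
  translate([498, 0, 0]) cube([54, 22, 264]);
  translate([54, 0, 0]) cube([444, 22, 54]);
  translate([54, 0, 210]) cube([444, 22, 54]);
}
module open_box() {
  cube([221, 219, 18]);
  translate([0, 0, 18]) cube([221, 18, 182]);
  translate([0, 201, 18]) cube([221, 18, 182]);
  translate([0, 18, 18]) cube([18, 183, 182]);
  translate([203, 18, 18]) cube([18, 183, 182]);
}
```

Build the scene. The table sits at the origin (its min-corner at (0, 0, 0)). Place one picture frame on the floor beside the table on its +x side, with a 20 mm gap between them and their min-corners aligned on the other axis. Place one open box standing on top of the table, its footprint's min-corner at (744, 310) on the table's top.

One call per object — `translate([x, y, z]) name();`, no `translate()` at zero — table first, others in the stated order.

table();
translate([1171, 0, 0]) picture_frame();
translate([744, 310, 681]) open_box();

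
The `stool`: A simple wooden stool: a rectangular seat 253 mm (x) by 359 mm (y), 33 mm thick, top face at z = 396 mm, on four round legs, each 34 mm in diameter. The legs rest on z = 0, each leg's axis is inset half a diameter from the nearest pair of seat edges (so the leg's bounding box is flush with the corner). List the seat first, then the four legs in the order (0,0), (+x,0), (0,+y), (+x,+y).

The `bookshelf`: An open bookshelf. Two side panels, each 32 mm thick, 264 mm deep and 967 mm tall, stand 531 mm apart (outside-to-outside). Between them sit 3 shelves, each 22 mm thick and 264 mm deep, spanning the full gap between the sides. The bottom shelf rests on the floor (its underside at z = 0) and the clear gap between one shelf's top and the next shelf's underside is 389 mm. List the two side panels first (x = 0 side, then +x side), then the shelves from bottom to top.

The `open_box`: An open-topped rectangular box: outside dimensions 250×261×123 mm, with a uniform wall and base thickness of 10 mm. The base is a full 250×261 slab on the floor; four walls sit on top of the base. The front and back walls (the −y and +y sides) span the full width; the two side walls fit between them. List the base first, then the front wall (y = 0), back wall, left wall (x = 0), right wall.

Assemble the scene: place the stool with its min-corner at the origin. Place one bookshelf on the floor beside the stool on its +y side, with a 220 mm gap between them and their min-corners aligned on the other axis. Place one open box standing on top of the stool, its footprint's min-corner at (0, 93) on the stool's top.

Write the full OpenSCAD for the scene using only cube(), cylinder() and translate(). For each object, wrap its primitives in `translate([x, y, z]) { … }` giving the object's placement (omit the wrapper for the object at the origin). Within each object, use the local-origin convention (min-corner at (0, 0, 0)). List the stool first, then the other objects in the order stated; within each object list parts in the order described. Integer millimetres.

translate([0, 0, 363]) cube([253, 359, 33]);
translate([17, 17, 0]) cylinder(h = 363, r = 17);
translate([236, 17, 0]) cylinder(h = 363, r = 17);
translate([17, 342, 0]) cylinder(h = 363, r = 17);
translate([236, 342, 0]) cylinder(h = 363, r = 17);
translate([0, 579, 0]) {
  cube([32, 264, 967]);
  translate([499, 0, 0]) cube([32, 264, 967]);
  translate([32, 0, 0]) cube([467, 264, 22]);
  translate([32, 0, 411]) cube([467, 264, 22]);
  translate([32, 0, 822]) cube([467, 264, 22]);
}
translate([0, 93, 396]) {
  cube([250, 261, 10]);
  translate([0, 0, 10]) cube([250, 10, 113]);
  translate([0, 251, 10]) cube([250, 10, 113]);
  translate([0, 10, 10]) cube([10, 241, 113]);
  translate([240, 10, 10]) cube([10, 241, 113]);
}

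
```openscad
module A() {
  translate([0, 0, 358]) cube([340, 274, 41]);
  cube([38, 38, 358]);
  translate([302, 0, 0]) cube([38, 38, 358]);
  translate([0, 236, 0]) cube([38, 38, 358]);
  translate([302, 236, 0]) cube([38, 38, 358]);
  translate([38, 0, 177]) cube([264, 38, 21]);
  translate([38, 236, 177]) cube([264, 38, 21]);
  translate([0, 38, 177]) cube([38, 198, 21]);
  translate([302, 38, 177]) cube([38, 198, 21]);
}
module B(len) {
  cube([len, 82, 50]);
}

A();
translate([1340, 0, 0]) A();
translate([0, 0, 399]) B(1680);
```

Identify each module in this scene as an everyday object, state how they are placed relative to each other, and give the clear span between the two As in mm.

A is a stool. B is a beam. A beam spans the tops of two stools. The clear span between the two stools is 1000 mm.

Second stool starts at x = 1340; first ends at x = 340; clear span = 1340 − 340 = 1000 mm.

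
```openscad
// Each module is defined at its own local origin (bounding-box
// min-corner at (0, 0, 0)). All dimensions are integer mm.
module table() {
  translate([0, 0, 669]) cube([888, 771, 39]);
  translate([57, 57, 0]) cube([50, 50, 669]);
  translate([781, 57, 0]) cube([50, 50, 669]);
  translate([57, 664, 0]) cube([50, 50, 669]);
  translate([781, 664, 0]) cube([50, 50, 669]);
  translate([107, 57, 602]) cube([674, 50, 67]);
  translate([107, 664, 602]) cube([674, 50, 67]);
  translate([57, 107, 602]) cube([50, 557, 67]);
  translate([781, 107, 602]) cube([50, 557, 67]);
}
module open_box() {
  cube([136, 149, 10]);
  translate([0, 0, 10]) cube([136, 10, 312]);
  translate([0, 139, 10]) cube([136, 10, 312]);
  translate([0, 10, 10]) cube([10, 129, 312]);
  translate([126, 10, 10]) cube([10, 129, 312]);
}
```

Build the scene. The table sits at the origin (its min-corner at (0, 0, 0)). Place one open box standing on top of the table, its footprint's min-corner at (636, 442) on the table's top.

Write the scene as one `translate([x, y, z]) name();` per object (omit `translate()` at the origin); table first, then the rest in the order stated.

table();
translate([636, 442, 708]) open_box();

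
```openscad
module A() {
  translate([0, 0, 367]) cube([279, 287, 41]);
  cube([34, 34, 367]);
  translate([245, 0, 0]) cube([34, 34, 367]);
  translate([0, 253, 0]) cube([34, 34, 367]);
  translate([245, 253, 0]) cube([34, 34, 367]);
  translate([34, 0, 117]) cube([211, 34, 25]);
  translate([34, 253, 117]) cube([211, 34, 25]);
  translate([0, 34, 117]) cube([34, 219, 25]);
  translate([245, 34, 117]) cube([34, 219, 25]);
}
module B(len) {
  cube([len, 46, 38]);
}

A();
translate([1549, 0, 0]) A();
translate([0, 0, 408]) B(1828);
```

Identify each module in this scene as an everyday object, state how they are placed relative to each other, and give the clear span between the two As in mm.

Second stool starts at x = 1549; first ends at x = 279; clear span = 1549 − 279 = 1270 mm.

A is a stool. B is a beam. A beam spans the tops of two stools. The clear span between the two stools is 1270 mm.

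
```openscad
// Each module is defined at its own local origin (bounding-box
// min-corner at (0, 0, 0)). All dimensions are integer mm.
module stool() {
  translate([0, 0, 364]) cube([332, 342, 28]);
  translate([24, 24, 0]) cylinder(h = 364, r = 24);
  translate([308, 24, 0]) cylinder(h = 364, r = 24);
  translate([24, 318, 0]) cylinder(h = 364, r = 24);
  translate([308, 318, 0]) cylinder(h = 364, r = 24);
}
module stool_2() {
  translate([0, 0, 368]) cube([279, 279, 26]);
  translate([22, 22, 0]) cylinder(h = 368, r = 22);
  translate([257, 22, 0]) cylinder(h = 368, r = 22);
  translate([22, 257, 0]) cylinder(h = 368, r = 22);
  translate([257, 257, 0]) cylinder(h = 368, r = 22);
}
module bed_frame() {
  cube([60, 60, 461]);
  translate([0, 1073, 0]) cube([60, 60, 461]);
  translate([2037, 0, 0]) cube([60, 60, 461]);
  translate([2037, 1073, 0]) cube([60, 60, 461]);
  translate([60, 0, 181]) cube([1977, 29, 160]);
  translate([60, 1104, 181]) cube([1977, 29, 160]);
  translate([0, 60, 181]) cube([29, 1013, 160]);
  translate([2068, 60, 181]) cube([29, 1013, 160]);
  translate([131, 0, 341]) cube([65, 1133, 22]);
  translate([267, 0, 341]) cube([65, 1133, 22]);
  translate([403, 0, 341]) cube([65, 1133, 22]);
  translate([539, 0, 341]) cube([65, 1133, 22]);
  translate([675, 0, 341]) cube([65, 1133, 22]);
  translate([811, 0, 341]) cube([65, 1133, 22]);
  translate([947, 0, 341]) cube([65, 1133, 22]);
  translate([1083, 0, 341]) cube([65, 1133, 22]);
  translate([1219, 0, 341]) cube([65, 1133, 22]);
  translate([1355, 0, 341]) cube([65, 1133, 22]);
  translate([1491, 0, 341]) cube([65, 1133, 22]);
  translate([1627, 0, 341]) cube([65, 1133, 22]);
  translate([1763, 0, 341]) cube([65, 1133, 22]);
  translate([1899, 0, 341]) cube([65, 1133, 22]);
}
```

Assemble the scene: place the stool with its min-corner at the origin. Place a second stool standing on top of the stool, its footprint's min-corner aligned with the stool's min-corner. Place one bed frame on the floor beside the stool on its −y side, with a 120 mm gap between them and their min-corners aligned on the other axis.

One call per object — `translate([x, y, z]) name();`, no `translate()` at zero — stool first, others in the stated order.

stool();
translate([0, 0, 392]) stool_2();
translate([0, -1253, 0]) bed_frame();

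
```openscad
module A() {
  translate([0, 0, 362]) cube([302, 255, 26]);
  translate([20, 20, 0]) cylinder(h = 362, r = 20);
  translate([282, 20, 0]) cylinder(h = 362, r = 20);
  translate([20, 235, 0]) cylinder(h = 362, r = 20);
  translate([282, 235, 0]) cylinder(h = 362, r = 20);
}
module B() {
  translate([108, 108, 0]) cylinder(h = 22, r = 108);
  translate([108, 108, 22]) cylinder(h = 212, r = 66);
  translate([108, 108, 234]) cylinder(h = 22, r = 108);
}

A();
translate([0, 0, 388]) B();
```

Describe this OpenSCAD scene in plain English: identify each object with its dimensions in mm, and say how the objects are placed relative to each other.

A is a four-legged stool. The seat is 302×255 mm, 26 mm thick, top at z = 388 mm. It stands on four round legs, each 40 mm in diameter, from z = 0 to the seat underside, each leg's axis is inset half a diameter from the nearest pair of seat edges (so the leg's bounding box is flush with the corner).

B is a spool: two coaxial disc flanges of radius 108 mm and thickness 22 mm, joined by a core cylinder of radius 66 mm and height 212 mm. The lower flange rests on z = 0 and the three cylinders share a vertical axis.

The spool is on top of the stool.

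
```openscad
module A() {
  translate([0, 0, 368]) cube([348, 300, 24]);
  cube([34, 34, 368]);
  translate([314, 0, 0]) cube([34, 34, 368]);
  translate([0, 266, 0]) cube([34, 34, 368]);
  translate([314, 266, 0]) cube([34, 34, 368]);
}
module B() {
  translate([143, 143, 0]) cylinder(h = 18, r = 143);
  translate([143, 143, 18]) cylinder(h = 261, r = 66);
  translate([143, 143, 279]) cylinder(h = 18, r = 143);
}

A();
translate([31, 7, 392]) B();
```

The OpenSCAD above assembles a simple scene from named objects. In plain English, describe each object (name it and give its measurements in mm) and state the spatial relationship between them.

A is a simple wooden stool: a rectangular seat 348 mm (x) by 300 mm (y), 24 mm thick, top face at z = 392 mm, on four square legs, each 34×34 mm in cross-section. The legs rest on z = 0, each flush with a corner of the seat.

B is a spool: two coaxial disc flanges of radius 143 mm and thickness 18 mm, joined by a core cylinder of radius 66 mm and height 261 mm. The lower flange rests on z = 0 and the three cylinders share a vertical axis.

The spool is on top of the stool, centred.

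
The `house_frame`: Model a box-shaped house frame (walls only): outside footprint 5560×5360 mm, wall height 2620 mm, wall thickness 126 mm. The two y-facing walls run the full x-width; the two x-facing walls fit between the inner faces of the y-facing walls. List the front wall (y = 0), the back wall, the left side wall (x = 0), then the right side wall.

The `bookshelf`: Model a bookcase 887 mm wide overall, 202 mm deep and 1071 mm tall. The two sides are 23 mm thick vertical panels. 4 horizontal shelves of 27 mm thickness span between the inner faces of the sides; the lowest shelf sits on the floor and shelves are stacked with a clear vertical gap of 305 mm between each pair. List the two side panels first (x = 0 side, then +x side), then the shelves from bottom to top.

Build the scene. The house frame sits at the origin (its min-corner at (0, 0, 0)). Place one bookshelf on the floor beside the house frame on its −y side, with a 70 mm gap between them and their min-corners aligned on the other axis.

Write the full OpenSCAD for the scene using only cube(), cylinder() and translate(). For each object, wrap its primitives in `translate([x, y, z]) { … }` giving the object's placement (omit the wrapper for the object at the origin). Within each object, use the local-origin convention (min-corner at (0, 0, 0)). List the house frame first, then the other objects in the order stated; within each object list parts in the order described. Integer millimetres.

cube([5560, 126, 2620]);
translate([0, 5234, 0]) cube([5560, 126, 2620]);
translate([0, 126, 0]) cube([126, 5108, 2620]);
translate([5434, 126, 0]) cube([126, 5108, 2620]);
translate([0, -272, 0]) {
  cube([23, 202, 1071]);
  translate([864, 0, 0]) cube([23, 202, 1071]);
  translate([23, 0, 0]) cube([841, 202, 27]);
  translate([23, 0, 332]) cube([841, 202, 27]);
  translate([23, 0, 664]) cube([841, 202, 27]);
  translate([23, 0, 996]) cube([841, 202, 27]);
}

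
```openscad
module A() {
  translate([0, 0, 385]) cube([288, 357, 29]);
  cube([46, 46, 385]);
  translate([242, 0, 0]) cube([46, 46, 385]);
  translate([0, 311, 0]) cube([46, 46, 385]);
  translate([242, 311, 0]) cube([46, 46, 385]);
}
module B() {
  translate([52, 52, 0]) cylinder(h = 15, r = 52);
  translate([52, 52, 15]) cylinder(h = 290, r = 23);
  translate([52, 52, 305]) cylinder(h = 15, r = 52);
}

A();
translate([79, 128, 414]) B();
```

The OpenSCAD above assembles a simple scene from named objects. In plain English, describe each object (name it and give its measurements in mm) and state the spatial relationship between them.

A is a four-legged stool. The seat is a 288×357×29 mm slab whose top surface is at z = 414 mm; four square legs, each 46×46 mm in cross-section, run from the floor (z = 0) to the underside of the seat, each flush with a corner of the seat.

B is a spool: two coaxial disc flanges of radius 52 mm and thickness 15 mm, joined by a core cylinder of radius 23 mm and height 290 mm. The lower flange rests on z = 0 and the three cylinders share a vertical axis.

The spool is on top of the stool.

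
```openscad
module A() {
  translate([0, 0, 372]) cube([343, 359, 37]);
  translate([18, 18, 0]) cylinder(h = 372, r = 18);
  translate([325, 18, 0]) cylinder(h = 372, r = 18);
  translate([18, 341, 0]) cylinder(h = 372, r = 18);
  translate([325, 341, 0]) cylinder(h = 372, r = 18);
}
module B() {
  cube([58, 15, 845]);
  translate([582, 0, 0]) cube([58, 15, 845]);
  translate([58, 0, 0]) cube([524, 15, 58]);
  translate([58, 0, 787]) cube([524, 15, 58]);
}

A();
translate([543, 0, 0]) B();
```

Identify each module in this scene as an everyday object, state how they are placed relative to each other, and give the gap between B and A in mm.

The picture frame's nearest face is 200 mm from the stool's +x face.

A is a stool. B is a picture frame. The picture frame is on the floor beside the stool on its +x side. The gap between the picture frame and the stool is 200 mm.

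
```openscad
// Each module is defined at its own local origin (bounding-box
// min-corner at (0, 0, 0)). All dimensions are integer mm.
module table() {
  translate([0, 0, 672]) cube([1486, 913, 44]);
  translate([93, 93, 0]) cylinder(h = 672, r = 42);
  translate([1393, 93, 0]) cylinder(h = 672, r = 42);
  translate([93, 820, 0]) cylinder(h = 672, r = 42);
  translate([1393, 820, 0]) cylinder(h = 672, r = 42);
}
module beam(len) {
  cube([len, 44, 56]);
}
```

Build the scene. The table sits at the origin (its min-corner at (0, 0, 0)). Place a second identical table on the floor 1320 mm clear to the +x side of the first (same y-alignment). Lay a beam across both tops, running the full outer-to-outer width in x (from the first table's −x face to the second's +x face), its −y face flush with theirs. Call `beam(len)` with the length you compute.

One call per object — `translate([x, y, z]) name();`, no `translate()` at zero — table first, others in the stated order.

table();
translate([2806, 0, 0]) table();
translate([0, 0, 716]) beam(4292);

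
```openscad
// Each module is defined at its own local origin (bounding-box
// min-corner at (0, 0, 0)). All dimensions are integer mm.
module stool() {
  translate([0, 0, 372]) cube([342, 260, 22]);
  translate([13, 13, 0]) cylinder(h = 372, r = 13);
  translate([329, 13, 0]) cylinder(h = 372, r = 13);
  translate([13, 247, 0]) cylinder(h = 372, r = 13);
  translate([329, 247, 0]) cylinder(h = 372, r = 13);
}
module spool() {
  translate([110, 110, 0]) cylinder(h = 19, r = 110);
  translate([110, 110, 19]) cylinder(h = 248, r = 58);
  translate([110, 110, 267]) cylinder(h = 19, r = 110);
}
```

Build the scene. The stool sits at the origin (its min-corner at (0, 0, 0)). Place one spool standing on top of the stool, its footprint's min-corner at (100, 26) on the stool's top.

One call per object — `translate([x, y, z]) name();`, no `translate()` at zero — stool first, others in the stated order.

stool();
translate([100, 26, 394]) spool();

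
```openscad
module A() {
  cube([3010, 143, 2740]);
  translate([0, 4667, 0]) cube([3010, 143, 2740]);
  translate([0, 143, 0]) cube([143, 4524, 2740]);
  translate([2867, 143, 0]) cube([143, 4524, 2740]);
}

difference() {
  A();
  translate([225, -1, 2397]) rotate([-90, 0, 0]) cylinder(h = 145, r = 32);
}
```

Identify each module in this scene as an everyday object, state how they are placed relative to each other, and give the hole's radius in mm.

A is a house frame. The house frame has a circular hole through its front wall. The hole's radius is 32 mm.

The subtracted cylinder has r = 32 mm.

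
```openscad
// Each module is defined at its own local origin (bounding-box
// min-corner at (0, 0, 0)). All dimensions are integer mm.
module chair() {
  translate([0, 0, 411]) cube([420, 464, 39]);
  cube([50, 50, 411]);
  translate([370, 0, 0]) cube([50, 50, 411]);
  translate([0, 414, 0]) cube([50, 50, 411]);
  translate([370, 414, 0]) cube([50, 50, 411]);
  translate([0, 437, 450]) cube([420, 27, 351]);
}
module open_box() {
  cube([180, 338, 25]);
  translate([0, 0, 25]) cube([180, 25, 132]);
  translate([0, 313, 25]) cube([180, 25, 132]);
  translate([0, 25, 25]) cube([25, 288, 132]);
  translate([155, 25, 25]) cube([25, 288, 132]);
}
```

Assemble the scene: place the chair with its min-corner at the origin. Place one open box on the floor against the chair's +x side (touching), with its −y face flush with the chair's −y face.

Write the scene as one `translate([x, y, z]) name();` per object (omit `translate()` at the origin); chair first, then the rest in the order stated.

chair();
translate([420, 0, 0]) open_box();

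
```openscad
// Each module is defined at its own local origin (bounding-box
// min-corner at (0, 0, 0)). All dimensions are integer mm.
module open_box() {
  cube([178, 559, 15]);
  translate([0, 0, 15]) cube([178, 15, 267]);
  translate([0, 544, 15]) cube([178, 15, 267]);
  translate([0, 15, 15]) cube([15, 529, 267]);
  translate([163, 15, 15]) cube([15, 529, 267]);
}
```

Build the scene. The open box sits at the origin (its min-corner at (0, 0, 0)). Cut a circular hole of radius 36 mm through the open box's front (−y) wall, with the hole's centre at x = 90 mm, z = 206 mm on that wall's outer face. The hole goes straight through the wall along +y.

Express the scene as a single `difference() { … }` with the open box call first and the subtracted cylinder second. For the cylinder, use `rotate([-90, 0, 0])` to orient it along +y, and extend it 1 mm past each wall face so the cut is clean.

difference() {
  open_box();
  translate([90, -1, 206]) rotate([-90, 0, 0]) cylinder(h = 17, r = 36);
}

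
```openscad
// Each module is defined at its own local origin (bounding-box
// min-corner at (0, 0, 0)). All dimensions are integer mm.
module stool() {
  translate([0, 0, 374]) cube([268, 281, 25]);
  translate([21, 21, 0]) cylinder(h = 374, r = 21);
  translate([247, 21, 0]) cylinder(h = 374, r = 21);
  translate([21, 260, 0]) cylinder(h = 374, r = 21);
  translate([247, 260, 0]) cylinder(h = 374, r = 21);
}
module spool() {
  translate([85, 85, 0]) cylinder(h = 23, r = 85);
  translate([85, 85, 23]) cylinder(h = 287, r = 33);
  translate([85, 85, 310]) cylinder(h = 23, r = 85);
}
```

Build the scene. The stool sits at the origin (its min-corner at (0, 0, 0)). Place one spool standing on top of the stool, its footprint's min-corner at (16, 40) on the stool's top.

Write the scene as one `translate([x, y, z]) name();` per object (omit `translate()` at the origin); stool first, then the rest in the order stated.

stool();
translate([16, 40, 399]) spool();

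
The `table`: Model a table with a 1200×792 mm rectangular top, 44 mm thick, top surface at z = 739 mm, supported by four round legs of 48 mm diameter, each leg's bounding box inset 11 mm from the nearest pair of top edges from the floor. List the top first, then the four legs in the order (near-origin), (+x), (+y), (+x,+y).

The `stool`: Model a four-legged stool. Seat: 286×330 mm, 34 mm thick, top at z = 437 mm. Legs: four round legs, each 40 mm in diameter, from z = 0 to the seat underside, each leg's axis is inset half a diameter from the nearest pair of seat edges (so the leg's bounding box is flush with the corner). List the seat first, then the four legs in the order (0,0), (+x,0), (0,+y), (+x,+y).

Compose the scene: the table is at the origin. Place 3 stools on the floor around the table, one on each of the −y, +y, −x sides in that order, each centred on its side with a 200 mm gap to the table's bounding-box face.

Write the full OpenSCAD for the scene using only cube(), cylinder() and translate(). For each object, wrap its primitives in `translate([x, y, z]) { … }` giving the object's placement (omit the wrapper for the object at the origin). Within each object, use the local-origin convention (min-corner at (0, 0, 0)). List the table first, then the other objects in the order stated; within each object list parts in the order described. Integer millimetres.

translate([0, 0, 695]) cube([1200, 792, 44]);
translate([35, 35, 0]) cylinder(h = 695, r = 24);
translate([1165, 35, 0]) cylinder(h = 695, r = 24);
translate([35, 757, 0]) cylinder(h = 695, r = 24);
translate([1165, 757, 0]) cylinder(h = 695, r = 24);
translate([457, -530, 0]) {
  translate([0, 0, 403]) cube([286, 330, 34]);
  translate([20, 20, 0]) cylinder(h = 403, r = 20);
  translate([266, 20, 0]) cylinder(h = 403, r = 20);
  translate([20, 310, 0]) cylinder(h = 403, r = 20);
  translate([266, 310, 0]) cylinder(h = 403, r = 20);
}
translate([457, 992, 0]) {
  translate([0, 0, 403]) cube([286, 330, 34]);
  translate([20, 20, 0]) cylinder(h = 403, r = 20);
  translate([266, 20, 0]) cylinder(h = 403, r = 20);
  translate([20, 310, 0]) cylinder(h = 403, r = 20);
  translate([266, 310, 0]) cylinder(h = 403, r = 20);
}
translate([-486, 231, 0]) {
  translate([0, 0, 403]) cube([286, 330, 34]);
  translate([20, 20, 0]) cylinder(h = 403, r = 20);
  translate([266, 20, 0]) cylinder(h = 403, r = 20);
  translate([20, 310, 0]) cylinder(h = 403, r = 20);
  translate([266, 310, 0]) cylinder(h = 403, r = 20);
}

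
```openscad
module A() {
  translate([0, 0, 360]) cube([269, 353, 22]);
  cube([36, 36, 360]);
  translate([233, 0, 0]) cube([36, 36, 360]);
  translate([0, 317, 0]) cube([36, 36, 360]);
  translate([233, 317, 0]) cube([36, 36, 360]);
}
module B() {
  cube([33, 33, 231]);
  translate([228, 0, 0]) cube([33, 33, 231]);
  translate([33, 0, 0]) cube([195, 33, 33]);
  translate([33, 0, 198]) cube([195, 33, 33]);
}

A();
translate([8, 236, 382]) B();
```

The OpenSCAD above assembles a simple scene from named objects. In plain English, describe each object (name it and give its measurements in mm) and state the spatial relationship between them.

A is a four-legged stool. The seat is a 269×353×22 mm slab whose top surface is at z = 382 mm; four square legs, each 36×36 mm in cross-section, run from the floor (z = 0) to the underside of the seat, each flush with a corner of the seat.

B is a picture frame with a 195×165 mm rectangular opening (x by z) and a uniform 33 mm border on every side. Frame depth is 33 mm along y. It is built from two vertical stiles running the full outside height and two horizontal rails spanning the gap between the stiles.

The picture frame is on top of the stool.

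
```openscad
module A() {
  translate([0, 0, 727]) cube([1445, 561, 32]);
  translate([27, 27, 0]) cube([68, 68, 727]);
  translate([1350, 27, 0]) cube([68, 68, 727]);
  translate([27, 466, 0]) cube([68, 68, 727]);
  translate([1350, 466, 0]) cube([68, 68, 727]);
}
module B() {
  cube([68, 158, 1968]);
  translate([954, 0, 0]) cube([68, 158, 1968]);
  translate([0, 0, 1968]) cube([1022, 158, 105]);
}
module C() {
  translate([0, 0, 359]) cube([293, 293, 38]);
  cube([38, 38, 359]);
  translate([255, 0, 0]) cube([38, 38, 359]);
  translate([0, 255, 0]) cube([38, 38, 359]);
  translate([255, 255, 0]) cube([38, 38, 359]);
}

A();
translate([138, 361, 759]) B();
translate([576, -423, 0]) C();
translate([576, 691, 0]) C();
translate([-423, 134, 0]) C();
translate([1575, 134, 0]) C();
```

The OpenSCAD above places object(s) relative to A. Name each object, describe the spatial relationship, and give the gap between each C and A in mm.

Each stool's nearest face is 130 mm from the table's bounding box.

A is a table. B is a door frame. C is a stool. The door frame is on top of the table. Four stools sit around the table at the −y, +y, −x, +x sides. The gap between each stool and the table is 130 mm.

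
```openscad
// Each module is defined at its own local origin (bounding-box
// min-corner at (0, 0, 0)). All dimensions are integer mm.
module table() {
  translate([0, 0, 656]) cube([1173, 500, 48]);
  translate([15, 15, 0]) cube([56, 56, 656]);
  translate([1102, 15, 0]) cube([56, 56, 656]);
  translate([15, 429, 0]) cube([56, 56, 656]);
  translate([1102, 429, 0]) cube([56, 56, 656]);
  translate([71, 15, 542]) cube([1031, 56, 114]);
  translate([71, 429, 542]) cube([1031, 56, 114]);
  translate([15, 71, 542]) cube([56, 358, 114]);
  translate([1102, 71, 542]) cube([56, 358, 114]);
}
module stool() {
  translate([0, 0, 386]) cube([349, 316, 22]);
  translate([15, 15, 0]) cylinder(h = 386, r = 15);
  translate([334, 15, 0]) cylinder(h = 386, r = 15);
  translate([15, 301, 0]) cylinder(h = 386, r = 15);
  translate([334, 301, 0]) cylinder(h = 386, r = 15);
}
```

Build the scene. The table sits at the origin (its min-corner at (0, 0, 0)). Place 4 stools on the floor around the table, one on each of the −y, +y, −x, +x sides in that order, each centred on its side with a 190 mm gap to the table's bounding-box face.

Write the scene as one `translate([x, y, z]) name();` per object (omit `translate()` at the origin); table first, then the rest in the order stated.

table();
translate([412, -506, 0]) stool();
translate([412, 690, 0]) stool();
translate([-539, 92, 0]) stool();
translate([1363, 92, 0]) stool();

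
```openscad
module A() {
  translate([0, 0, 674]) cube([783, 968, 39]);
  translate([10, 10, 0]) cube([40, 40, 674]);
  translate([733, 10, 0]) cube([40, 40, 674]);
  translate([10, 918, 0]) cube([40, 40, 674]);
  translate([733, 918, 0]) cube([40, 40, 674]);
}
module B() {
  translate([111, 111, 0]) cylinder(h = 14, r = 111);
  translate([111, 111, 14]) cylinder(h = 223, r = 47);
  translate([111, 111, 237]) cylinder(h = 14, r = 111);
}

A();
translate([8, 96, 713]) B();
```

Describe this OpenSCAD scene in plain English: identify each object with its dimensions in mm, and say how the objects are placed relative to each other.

A is a table with a 783×968 mm rectangular top, 39 mm thick, top surface at z = 713 mm, supported by four 40×40 mm square legs, each inset 10 mm from the nearest pair of top edges, running from the floor.

B is a spool: two coaxial disc flanges of radius 111 mm and thickness 14 mm, joined by a core cylinder of radius 47 mm and height 223 mm. The lower flange rests on z = 0 and the three cylinders share a vertical axis.

The spool is on top of the table.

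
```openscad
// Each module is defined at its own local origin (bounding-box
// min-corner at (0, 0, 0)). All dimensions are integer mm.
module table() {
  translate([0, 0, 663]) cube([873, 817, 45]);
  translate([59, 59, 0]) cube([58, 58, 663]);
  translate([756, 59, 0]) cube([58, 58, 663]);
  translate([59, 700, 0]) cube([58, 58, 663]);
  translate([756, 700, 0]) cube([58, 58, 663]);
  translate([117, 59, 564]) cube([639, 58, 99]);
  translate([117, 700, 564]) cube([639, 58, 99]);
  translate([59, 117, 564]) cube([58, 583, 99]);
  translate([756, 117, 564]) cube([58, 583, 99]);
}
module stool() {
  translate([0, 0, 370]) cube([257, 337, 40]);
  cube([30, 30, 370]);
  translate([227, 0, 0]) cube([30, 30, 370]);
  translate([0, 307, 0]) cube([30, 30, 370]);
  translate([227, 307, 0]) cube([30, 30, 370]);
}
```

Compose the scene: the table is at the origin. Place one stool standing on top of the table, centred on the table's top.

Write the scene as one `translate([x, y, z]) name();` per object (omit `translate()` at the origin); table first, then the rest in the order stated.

table();
translate([308, 240, 708]) stool();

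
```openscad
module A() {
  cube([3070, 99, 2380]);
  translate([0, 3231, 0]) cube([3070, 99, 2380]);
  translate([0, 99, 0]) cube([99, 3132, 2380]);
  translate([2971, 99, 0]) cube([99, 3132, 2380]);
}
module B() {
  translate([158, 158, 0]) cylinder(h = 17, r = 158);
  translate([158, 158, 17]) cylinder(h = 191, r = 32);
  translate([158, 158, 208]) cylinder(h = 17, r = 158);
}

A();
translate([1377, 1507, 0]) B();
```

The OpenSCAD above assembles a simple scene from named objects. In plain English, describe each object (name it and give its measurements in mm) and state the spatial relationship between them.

A is a box-shaped house frame (walls only): outside footprint 3070×3330 mm, wall height 2380 mm, wall thickness 99 mm. The two y-facing walls run the full x-width; the two x-facing walls fit between the inner faces of the y-facing walls.

B is a spool: two coaxial disc flanges of radius 158 mm and thickness 17 mm, joined by a core cylinder of radius 32 mm and height 191 mm. The lower flange rests on z = 0 and the three cylinders share a vertical axis.

The spool sits inside the house frame, centred.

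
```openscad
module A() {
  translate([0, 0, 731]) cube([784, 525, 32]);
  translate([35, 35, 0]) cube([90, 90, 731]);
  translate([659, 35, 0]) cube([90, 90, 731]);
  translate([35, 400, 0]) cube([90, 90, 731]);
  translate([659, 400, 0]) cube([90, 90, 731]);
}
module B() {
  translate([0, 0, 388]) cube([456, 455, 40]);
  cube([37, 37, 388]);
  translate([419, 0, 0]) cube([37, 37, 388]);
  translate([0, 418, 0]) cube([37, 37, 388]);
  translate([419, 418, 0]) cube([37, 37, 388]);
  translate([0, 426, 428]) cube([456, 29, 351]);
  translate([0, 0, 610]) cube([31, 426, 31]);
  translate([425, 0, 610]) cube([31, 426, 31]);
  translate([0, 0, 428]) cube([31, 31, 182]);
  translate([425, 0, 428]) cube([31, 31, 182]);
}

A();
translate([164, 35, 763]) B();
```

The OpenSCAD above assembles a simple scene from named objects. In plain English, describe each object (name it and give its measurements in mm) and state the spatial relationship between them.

A is a table: top 784 mm (x) × 525 mm (y), 32 mm thick, upper face at z = 763 mm, on four 90×90 mm square legs, each inset 35 mm from the nearest pair of top edges, running from z = 0 to the bottom of the top.

B is a chair: 456×455 mm seat, 40 mm thick, top at z = 428 mm, on four 37 mm square corner legs flush with the seat edges. A 29 mm thick backrest slab spans the full seat width, extending 351 mm above the seat top, its back face flush with the seat's +y edge. Two armrests of 31×31 mm section run along each side from the seat's front edge to the front of the backrest, top faces 213 mm above the seat top and outer faces flush with the seat's x-edges; a 31×31 mm post under the front of each armrest stands on the seat at the front corner.

The chair is on top of the table, centred.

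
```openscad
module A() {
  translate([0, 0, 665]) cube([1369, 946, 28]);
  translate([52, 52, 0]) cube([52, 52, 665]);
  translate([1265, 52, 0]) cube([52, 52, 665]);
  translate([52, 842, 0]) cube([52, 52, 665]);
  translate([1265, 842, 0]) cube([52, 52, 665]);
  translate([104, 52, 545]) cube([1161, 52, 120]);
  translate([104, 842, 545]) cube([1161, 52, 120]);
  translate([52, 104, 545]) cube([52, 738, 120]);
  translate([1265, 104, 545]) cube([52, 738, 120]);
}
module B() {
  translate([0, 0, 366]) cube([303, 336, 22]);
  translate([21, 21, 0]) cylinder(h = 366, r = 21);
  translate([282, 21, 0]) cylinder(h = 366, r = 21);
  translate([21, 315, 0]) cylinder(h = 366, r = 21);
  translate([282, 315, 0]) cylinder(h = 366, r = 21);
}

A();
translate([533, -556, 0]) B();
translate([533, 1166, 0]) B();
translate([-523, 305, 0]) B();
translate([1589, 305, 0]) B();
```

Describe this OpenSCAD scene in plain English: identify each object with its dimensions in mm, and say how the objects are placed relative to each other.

A is a rectangular dining table. The top is 1369×946×28 mm with its upper surface at z = 693 mm. It stands on four 52×52 mm square legs, each inset 52 mm from the nearest pair of top edges, running from the floor to the underside of the top. Four apron rails, 52 mm thick and 120 mm tall, run between adjacent legs with their top edges flush with the underside of the top and their outer faces flush with the legs' outer faces.

B is a four-legged stool. The seat is a 303×336×22 mm slab whose top surface is at z = 388 mm; four round legs, each 42 mm in diameter, run from the floor (z = 0) to the underside of the seat, each leg's axis is inset half a diameter from the nearest pair of seat edges (so the leg's bounding box is flush with the corner).

Four stools sit around the table at the −y, +y, −x, +x sides.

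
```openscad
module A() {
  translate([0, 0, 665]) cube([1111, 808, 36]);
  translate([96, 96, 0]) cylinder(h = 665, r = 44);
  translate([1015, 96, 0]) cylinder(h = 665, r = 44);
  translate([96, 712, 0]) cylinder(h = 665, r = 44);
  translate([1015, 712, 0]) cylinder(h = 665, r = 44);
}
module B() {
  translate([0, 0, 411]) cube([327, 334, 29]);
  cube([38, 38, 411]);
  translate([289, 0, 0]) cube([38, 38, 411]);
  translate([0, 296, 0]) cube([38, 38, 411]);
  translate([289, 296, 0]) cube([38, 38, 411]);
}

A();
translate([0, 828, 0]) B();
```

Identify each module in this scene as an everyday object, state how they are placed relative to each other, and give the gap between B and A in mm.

A is a table. B is a stool. The stool is on the floor beside the table on its +y side. The gap between the stool and the table is 20 mm.

The stool's nearest face is 20 mm from the table's +y face.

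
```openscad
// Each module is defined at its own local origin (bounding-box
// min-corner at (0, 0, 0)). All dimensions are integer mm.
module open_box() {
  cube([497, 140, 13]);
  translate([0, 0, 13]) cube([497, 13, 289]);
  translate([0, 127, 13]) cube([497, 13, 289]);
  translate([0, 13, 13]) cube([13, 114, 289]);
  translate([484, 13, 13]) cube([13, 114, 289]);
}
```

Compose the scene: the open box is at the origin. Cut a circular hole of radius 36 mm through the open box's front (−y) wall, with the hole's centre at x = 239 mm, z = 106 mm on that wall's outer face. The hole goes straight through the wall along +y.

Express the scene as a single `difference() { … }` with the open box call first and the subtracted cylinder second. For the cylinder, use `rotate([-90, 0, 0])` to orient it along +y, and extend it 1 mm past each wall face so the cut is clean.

difference() {
  open_box();
  translate([239, -1, 106]) rotate([-90, 0, 0]) cylinder(h = 15, r = 36);
}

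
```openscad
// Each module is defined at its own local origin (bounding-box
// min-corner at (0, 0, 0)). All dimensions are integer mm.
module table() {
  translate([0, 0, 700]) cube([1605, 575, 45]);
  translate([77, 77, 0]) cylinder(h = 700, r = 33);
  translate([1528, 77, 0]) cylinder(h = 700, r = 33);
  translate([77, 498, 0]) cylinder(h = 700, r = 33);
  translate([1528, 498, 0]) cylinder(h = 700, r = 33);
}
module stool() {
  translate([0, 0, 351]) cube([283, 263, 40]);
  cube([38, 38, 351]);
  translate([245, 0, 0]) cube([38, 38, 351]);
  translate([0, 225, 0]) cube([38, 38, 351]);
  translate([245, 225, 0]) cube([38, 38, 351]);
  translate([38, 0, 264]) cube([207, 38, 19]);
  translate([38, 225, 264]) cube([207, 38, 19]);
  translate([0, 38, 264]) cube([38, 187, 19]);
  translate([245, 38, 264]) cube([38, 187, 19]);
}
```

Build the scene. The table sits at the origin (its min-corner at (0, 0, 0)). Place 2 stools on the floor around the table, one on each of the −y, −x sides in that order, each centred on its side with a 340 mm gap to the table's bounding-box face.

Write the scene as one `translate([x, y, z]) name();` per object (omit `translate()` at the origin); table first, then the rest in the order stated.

table();
translate([661, -603, 0]) stool();
translate([-623, 156, 0]) stool();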